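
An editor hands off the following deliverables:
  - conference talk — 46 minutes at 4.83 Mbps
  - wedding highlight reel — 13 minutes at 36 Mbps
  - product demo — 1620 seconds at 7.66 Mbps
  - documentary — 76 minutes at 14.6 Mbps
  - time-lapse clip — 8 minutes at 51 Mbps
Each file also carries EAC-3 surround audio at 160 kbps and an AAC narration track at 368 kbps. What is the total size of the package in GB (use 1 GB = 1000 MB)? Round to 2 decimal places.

18.78 GB

Audio total: 160 + 368 = 528 kbps = 0.528 Mbps.
conference talk: 5.358 Mbps × 2760 s = 14788.1 Mb
wedding highlight reel: 36.528 Mbps × 780 s = 28491.8 Mb
product demo: 8.188 Mbps × 1620 s = 13264.6 Mb
documentary: 15.128 Mbps × 4560 s = 68983.7 Mb
time-lapse clip: 51.528 Mbps × 480 s = 24733.4 Mb
Total: 150261.6 Mb = 18782.7 MB.
= 18.78 GB.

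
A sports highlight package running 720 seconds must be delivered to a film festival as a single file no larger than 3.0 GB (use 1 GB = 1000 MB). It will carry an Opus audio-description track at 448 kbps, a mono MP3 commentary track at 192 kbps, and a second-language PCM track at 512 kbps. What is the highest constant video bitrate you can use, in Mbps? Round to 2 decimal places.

32.18 Mbps

Budget: 3.0 GB = 24000.0 Mb.
Total bitrate budget: 24000.0 Mb / 720 s = 33.333 Mbps.
Audio total: 448 + 192 + 512 = 1152 kbps = 1.152 Mbps.
Video: 33.333 − 1.152 = 32.181 Mbps.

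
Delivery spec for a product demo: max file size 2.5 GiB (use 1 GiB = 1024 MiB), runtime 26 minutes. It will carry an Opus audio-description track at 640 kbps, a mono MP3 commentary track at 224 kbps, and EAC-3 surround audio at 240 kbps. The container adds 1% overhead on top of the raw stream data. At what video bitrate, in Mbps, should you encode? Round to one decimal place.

12.5 Mbps

Budget: 2.5 GiB = 21474.8 Mb.
Stream payload after overhead: 21474.8 / 1.01 = 21262.2 Mb.
26 min = 1560 s
Total bitrate budget: 21262.2 Mb / 1560 s = 13.630 Mbps.
Audio total: 640 + 224 + 240 = 1104 kbps = 1.104 Mbps.
Video: 13.630 − 1.104 = 12.526 Mbps.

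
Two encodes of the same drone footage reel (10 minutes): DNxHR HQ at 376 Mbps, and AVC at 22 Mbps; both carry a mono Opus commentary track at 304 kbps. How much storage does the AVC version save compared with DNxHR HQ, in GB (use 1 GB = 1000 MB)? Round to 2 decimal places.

10 min = 600 s
Audio: 304 kbps = 0.304 Mbps.
DNxHR HQ: 376.304 Mbps × 600 s = 225782.4 Mb = 28.223 GB.
AVC: 22.304 Mbps × 600 s = 13382.4 Mb = 1.673 GB.
Saving: 28.223 − 1.673 = 26.550 GB.

26.55 GB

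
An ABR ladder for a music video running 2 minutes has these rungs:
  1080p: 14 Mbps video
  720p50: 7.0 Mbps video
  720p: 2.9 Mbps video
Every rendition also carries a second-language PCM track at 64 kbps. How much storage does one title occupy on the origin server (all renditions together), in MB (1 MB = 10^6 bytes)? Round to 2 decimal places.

2 min = 120 s
Audio: 64 kbps = 0.064 Mbps.
Sum of rendition bitrates: (14+0.064) + (7.0+0.064) + (2.9+0.064) = 24.092 Mbps.
× 120 s = 2,891 Mb = 361.4 MB = 361.4 MB.

361.38 MB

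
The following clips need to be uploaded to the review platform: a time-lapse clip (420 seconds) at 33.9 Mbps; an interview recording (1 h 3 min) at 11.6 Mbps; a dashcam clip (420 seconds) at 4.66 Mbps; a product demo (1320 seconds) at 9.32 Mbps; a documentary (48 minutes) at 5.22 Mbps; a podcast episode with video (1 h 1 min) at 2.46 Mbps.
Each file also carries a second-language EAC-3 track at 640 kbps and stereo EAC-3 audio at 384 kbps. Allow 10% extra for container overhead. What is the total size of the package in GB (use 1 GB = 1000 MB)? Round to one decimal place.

Audio total: 640 + 384 = 1024 kbps = 1.024 Mbps.
time-lapse clip: 34.924 Mbps × 420 s × 1.10 = 16134.9 Mb
interview recording: 12.624 Mbps × 3780 s × 1.10 = 52490.6 Mb
dashcam clip: 5.684 Mbps × 420 s × 1.10 = 2626.0 Mb
product demo: 10.344 Mbps × 1320 s × 1.10 = 15019.5 Mb
documentary: 6.244 Mbps × 2880 s × 1.10 = 19781.0 Mb
podcast episode with video: 3.484 Mbps × 3660 s × 1.10 = 14026.6 Mb
Total: 120078.6 Mb = 15009.8 MB.
= 15.01 GB.

15.0 GB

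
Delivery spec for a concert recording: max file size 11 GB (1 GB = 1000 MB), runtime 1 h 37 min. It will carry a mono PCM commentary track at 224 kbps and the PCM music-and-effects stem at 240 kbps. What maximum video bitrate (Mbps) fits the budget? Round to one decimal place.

Budget: 11 GB = 88000.0 Mb.
1 h 37 min = 97 min = 5820 s
Total bitrate budget: 88000.0 Mb / 5820 s = 15.120 Mbps.
Audio total: 224 + 240 = 464 kbps = 0.464 Mbps.
Video: 15.120 − 0.464 = 14.656 Mbps.

14.7 Mbps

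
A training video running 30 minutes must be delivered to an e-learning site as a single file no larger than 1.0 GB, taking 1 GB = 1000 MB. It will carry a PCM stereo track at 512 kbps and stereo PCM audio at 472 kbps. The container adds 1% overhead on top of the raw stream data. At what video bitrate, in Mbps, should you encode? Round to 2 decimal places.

3.42 Mbps

Budget: 1.0 GB = 8000.0 Mb.
Stream payload after overhead: 8000.0 / 1.01 = 7920.8 Mb.
30 min = 1800 s
Total bitrate budget: 7920.8 Mb / 1800 s = 4.400 Mbps.
Audio total: 512 + 472 = 984 kbps = 0.984 Mbps.
Video: 4.400 − 0.984 = 3.416 Mbps.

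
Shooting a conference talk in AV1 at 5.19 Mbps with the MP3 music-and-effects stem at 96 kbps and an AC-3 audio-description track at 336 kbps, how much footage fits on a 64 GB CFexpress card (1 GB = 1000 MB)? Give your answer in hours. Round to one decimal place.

25.3 hours

Audio total: 96 + 336 = 432 kbps = 0.432 Mbps.
Total bitrate: 5.19 + 0.432 = 5.622 Mbps.
Capacity: 64 GB = 512,000 Mb.
Recording time: 512,000 / 5.622 = 91,071 s ≈ 25.3 hours.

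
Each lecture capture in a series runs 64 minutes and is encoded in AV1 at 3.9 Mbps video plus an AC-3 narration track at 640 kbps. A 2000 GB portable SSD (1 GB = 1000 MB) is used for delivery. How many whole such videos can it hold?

64 min = 3840 s
Audio: 640 kbps = 0.640 Mbps.
Total bitrate: 4.540 Mbps.
Per item: 4.540 Mbps × 3840 s = 17,434 Mb = 2,179 MB.
Capacity: 2000 GB = 16,000,000 Mb; 917.77 items → 917 complete.

917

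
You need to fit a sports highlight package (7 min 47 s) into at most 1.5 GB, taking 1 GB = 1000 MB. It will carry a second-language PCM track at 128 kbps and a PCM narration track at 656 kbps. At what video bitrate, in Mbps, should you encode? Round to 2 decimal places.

24.91 Mbps

Budget: 1.5 GB = 12000.0 Mb.
7 min 47 s = 467 s
Total bitrate budget: 12000.0 Mb / 467 s = 25.696 Mbps.
Audio total: 128 + 656 = 784 kbps = 0.784 Mbps.
Video: 25.696 − 0.784 = 24.912 Mbps.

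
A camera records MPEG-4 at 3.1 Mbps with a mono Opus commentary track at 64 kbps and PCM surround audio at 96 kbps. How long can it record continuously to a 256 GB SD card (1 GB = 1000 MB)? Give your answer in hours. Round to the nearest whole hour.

Audio total: 64 + 96 = 160 kbps = 0.160 Mbps.
Total bitrate: 3.1 + 0.160 = 3.260 Mbps.
Capacity: 256 GB = 2,048,000 Mb.
Recording time: 2,048,000 / 3.260 = 628,221 s ≈ 175 hours.

175 hours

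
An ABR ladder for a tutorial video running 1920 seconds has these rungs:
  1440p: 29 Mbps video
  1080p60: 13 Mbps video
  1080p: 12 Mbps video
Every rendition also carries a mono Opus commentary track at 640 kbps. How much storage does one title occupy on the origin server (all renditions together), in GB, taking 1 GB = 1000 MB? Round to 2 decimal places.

13.42 GB

Audio: 640 kbps = 0.640 Mbps.
Sum of rendition bitrates: (29+0.640) + (13+0.640) + (12+0.640) = 55.920 Mbps.
× 1920 s = 107,366 Mb = 13,421 MB = 13.42 GB.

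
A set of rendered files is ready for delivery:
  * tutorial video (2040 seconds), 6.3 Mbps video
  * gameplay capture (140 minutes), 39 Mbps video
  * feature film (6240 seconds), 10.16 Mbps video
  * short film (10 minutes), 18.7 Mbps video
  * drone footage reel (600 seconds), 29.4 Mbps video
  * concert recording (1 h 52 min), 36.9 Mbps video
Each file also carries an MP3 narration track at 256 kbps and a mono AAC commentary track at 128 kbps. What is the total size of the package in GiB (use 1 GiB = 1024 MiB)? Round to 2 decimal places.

80.34 GiB

Audio total: 256 + 128 = 384 kbps = 0.384 Mbps.
tutorial video: 6.684 Mbps × 2040 s = 13635.4 Mb
gameplay capture: 39.384 Mbps × 8400 s = 330825.6 Mb
feature film: 10.544 Mbps × 6240 s = 65794.6 Mb
short film: 19.084 Mbps × 600 s = 11450.4 Mb
drone footage reel: 29.784 Mbps × 600 s = 17870.4 Mb
concert recording: 37.284 Mbps × 6720 s = 250548.5 Mb
Total: 690124.8 Mb = 86265.6 MB.
= 80.34 GiB.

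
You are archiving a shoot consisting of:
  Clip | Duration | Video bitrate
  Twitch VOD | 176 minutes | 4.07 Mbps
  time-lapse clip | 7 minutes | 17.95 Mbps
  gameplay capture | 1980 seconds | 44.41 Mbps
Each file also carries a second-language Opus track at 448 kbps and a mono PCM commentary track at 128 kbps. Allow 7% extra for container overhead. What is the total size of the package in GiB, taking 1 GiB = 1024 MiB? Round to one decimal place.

18.2 GiB

Audio total: 448 + 128 = 576 kbps = 0.576 Mbps.
Twitch VOD: 4.646 Mbps × 10560 s × 1.07 = 52496.1 Mb
time-lapse clip: 18.526 Mbps × 420 s × 1.07 = 8325.6 Mb
gameplay capture: 44.986 Mbps × 1980 s × 1.07 = 95307.3 Mb
Total: 156129.0 Mb = 19516.1 MB.
= 18.18 GiB.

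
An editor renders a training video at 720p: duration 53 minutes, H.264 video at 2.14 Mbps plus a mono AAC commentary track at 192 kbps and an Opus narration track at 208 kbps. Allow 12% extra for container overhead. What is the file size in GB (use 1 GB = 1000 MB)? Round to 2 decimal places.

53 min = 3180 s
Audio total: 192 + 208 = 400 kbps = 0.400 Mbps.
Total bitrate: 2.14 + 0.400 = 2.540 Mbps.
Stream data: 2.540 Mbps × 3180 s = 8077.2 Mb.
With 12% container overhead: ×1.12.
9,046 Mb ÷ 8 = 1,131 MB → 1.131 GB.

1.13 GB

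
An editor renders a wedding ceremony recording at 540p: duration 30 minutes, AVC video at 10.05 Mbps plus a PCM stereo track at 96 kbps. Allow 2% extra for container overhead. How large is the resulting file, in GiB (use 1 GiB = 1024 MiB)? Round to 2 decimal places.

2.17 GiB

30 min = 1800 s
Audio: 96 kbps = 0.096 Mbps.
Total bitrate: 10.05 + 0.096 = 10.146 Mbps.
Stream data: 10.146 Mbps × 1800 s = 18262.8 Mb.
With 2% container overhead: ×1.02.
18,628 Mb = 2,328,507,000 bytes ÷ 1,073,741,824 = 2.169 GiB.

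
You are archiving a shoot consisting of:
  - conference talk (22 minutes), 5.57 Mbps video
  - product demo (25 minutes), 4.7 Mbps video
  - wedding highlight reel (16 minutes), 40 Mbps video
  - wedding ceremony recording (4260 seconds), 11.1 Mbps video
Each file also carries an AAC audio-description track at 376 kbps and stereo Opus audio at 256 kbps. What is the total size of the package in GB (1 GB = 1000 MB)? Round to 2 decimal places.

Audio total: 376 + 256 = 632 kbps = 0.632 Mbps.
conference talk: 6.202 Mbps × 1320 s = 8186.6 Mb
product demo: 5.332 Mbps × 1500 s = 7998.0 Mb
wedding highlight reel: 40.632 Mbps × 960 s = 39006.7 Mb
wedding ceremony recording: 11.732 Mbps × 4260 s = 49978.3 Mb
Total: 105169.7 Mb = 13146.2 MB.
= 13.15 GB.

13.15 GB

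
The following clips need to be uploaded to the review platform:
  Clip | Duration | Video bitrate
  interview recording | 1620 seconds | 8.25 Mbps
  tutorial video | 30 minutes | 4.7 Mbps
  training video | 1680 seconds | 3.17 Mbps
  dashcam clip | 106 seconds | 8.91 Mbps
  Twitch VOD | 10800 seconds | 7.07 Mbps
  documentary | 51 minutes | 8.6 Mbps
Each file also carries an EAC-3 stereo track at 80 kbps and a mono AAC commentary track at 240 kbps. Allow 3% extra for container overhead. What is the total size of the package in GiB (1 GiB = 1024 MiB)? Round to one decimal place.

16.4 GiB

Audio total: 80 + 240 = 320 kbps = 0.320 Mbps.
interview recording: 8.570 Mbps × 1620 s × 1.03 = 14299.9 Mb
tutorial video: 5.020 Mbps × 1800 s × 1.03 = 9307.1 Mb
training video: 3.490 Mbps × 1680 s × 1.03 = 6039.1 Mb
dashcam clip: 9.230 Mbps × 106 s × 1.03 = 1007.7 Mb
Twitch VOD: 7.390 Mbps × 10800 s × 1.03 = 82206.4 Mb
documentary: 8.920 Mbps × 3060 s × 1.03 = 28114.1 Mb
Total: 140974.2 Mb = 17621.8 MB.
= 16.41 GiB.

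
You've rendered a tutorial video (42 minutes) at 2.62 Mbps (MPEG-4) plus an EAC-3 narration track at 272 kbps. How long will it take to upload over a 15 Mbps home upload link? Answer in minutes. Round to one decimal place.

8.1 minutes

42 min = 2520 s
Audio: 272 kbps = 0.272 Mbps.
Total bitrate: 2.892 Mbps.
File: 2.892 Mbps × 2520 s = 7287.8 Mb.
At 15 Mbps: 7287.8 / 15 = 485.9 s ≈ 8.1 minutes.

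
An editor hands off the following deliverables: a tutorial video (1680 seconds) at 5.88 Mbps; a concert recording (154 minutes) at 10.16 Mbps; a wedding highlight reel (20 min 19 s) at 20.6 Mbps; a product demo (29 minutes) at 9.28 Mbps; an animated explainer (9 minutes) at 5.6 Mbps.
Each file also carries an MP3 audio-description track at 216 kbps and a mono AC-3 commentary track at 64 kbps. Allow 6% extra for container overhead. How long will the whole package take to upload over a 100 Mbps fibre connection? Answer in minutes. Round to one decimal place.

26.9 minutes

Audio total: 216 + 64 = 280 kbps = 0.280 Mbps.
tutorial video: 6.160 Mbps × 1680 s × 1.06 = 10969.7 Mb
concert recording: 10.440 Mbps × 9240 s × 1.06 = 102253.5 Mb
wedding highlight reel: 20.880 Mbps × 1219 s × 1.06 = 26979.9 Mb
product demo: 9.560 Mbps × 1740 s × 1.06 = 17632.5 Mb
animated explainer: 5.880 Mbps × 540 s × 1.06 = 3365.7 Mb
Total: 161201.3 Mb = 20150.2 MB.
At 100 Mbps: 161201.3 / 100 = 1612 s ≈ 26.9 minutes.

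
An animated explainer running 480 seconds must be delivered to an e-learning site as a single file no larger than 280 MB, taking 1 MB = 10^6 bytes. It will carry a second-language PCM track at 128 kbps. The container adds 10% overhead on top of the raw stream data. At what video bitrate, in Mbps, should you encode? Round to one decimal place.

Budget: 280 MB = 2240.0 Mb.
Stream payload after overhead: 2240.0 / 1.10 = 2036.4 Mb.
Total bitrate budget: 2036.4 Mb / 480 s = 4.242 Mbps.
Audio: 128 kbps = 0.128 Mbps.
Video: 4.242 − 0.128 = 4.114 Mbps.

4.1 Mbps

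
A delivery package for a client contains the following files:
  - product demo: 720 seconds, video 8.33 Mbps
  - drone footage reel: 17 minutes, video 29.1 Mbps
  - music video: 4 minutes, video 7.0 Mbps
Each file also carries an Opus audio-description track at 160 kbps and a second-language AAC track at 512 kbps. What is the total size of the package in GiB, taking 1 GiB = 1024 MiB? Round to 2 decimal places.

4.50 GiB

Audio total: 160 + 512 = 672 kbps = 0.672 Mbps.
product demo: 9.002 Mbps × 720 s = 6481.4 Mb
drone footage reel: 29.772 Mbps × 1020 s = 30367.4 Mb
music video: 7.672 Mbps × 240 s = 1841.3 Mb
Total: 38690.2 Mb = 4836.3 MB.
= 4.504 GiB.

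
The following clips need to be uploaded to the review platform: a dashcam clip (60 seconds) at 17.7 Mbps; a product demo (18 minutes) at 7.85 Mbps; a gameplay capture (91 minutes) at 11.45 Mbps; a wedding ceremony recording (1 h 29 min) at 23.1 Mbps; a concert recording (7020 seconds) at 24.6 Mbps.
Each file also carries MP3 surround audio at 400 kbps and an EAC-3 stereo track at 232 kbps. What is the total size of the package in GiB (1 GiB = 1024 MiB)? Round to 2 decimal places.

44.25 GiB

Audio total: 400 + 232 = 632 kbps = 0.632 Mbps.
dashcam clip: 18.332 Mbps × 60 s = 1099.9 Mb
product demo: 8.482 Mbps × 1080 s = 9160.6 Mb
gameplay capture: 12.082 Mbps × 5460 s = 65967.7 Mb
wedding ceremony recording: 23.732 Mbps × 5340 s = 126728.9 Mb
concert recording: 25.232 Mbps × 7020 s = 177128.6 Mb
Total: 380085.7 Mb = 47510.7 MB.
= 44.25 GiB.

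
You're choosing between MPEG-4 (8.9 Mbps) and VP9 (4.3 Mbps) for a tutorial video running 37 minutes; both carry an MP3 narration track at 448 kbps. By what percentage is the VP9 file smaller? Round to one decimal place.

49.2%

37 min = 2220 s
Audio: 448 kbps = 0.448 Mbps.
MPEG-4: 9.348 Mbps × 2220 s = 20752.6 Mb = 2.594 GB.
VP9: 4.748 Mbps × 2220 s = 10540.6 Mb = 1.318 GB.
Reduction: (1 − 1.318/2.594) × 100 = 49.21%.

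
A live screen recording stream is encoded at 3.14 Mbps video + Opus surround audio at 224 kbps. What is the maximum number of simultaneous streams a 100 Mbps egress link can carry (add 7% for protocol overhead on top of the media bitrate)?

27

Audio: 224 kbps = 0.224 Mbps.
Per-viewer media rate: 3.364 Mbps.
On the wire with 7% overhead: 3.599 Mbps.
100 Mbps = 100.0 Mbps; 100.0 / 3.599 = 27.78 → 27 viewers.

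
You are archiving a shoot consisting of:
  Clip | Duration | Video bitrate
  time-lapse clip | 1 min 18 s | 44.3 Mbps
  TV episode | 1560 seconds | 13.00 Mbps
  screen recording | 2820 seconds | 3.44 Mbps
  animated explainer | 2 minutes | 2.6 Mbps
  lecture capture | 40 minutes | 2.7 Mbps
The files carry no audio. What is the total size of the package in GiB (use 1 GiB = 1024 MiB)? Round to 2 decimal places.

time-lapse clip: 44.300 Mbps × 78 s = 3455.4 Mb
TV episode: 13.000 Mbps × 1560 s = 20280.0 Mb
screen recording: 3.440 Mbps × 2820 s = 9700.8 Mb
animated explainer: 2.600 Mbps × 120 s = 312.0 Mb
lecture capture: 2.700 Mbps × 2400 s = 6480.0 Mb
Total: 40228.2 Mb = 5028.5 MB.
= 4.683 GiB.

4.68 GiB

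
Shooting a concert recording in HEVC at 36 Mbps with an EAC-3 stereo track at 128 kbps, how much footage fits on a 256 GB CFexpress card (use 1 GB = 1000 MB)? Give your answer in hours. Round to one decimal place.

15.7 hours

Audio: 128 kbps = 0.128 Mbps.
Total bitrate: 36 + 0.128 = 36.128 Mbps.
Capacity: 256 GB = 2,048,000 Mb.
Recording time: 2,048,000 / 36.128 = 56,687 s ≈ 15.7 hours.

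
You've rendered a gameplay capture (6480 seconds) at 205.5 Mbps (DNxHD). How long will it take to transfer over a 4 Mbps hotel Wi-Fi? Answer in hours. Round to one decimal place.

92.5 hours

File: 205.500 Mbps × 6480 s = 1331640.0 Mb.
At 4 Mbps: 1331640.0 / 4 = 332910.0 s ≈ 92.5 hours.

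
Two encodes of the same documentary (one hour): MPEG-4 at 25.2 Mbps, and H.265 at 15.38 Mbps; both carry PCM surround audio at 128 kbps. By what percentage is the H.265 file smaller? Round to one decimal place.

1 h = 3600 s
Audio: 128 kbps = 0.128 Mbps.
MPEG-4: 25.328 Mbps × 3600 s = 91180.8 Mb = 11.398 GB.
H.265: 15.508 Mbps × 3600 s = 55828.8 Mb = 6.979 GB.
Reduction: (1 − 6.979/11.398) × 100 = 38.77%.

38.8%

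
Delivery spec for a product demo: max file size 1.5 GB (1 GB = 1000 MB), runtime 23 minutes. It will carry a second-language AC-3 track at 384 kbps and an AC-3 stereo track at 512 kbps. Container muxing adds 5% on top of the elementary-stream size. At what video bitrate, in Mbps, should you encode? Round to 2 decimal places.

7.39 Mbps

Budget: 1.5 GB = 12000.0 Mb.
Stream payload after overhead: 12000.0 / 1.05 = 11428.6 Mb.
23 min = 1380 s
Total bitrate budget: 11428.6 Mb / 1380 s = 8.282 Mbps.
Audio total: 384 + 512 = 896 kbps = 0.896 Mbps.
Video: 8.282 − 0.896 = 7.386 Mbps.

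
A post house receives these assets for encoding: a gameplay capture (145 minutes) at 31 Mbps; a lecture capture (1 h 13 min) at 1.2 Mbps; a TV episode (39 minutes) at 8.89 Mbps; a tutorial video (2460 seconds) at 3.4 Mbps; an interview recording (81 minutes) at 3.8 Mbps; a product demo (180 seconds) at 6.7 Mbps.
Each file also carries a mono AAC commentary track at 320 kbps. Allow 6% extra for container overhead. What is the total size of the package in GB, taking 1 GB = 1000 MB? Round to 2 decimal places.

43.87 GB

Audio: 320 kbps = 0.320 Mbps.
gameplay capture: 31.320 Mbps × 8700 s × 1.06 = 288833.0 Mb
lecture capture: 1.520 Mbps × 4380 s × 1.06 = 7057.1 Mb
TV episode: 9.210 Mbps × 2340 s × 1.06 = 22844.5 Mb
tutorial video: 3.720 Mbps × 2460 s × 1.06 = 9700.3 Mb
interview recording: 4.120 Mbps × 4860 s × 1.06 = 21224.6 Mb
product demo: 7.020 Mbps × 180 s × 1.06 = 1339.4 Mb
Total: 350998.9 Mb = 43874.9 MB.
= 43.87 GB.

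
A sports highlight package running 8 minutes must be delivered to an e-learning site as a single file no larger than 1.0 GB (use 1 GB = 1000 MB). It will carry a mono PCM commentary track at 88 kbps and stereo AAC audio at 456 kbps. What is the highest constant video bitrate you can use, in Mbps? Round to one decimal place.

Budget: 1.0 GB = 8000.0 Mb.
8 min = 480 s
Total bitrate budget: 8000.0 Mb / 480 s = 16.667 Mbps.
Audio total: 88 + 456 = 544 kbps = 0.544 Mbps.
Video: 16.667 − 0.544 = 16.123 Mbps.

16.1 Mbps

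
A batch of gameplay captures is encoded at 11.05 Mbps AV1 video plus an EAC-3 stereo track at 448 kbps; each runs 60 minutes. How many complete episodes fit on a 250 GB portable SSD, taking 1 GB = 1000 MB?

60 min = 3600 s
Audio: 448 kbps = 0.448 Mbps.
Total bitrate: 11.498 Mbps.
Per item: 11.498 Mbps × 3600 s = 41,393 Mb = 5,174 MB.
Capacity: 250 GB = 2,000,000 Mb; 48.32 items → 48 complete.

48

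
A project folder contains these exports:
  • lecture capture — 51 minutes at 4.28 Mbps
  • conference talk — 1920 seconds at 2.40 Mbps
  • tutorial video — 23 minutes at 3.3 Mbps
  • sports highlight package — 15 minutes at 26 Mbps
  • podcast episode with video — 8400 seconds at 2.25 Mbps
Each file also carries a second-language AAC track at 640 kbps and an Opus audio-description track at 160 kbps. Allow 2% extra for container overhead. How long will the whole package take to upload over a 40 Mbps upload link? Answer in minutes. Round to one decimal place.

32.8 minutes

Audio total: 640 + 160 = 800 kbps = 0.800 Mbps.
lecture capture: 5.080 Mbps × 3060 s × 1.02 = 15855.7 Mb
conference talk: 3.200 Mbps × 1920 s × 1.02 = 6266.9 Mb
tutorial video: 4.100 Mbps × 1380 s × 1.02 = 5771.2 Mb
sports highlight package: 26.800 Mbps × 900 s × 1.02 = 24602.4 Mb
podcast episode with video: 3.050 Mbps × 8400 s × 1.02 = 26132.4 Mb
Total: 78628.5 Mb = 9828.6 MB.
At 40 Mbps: 78628.5 / 40 = 1966 s ≈ 32.8 minutes.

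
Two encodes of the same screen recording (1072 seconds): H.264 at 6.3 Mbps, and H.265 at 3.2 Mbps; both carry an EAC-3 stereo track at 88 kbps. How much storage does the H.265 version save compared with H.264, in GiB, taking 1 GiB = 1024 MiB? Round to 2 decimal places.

0.39 GiB

Audio: 88 kbps = 0.088 Mbps.
H.264: 6.388 Mbps × 1072 s = 6847.9 Mb = 0.797 GiB.
H.265: 3.288 Mbps × 1072 s = 3524.7 Mb = 0.410 GiB.
Saving: 0.797 − 0.410 = 0.387 GiB.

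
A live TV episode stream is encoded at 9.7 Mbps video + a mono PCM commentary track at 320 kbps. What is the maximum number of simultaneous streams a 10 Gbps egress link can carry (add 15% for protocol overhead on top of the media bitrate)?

Audio: 320 kbps = 0.320 Mbps.
Per-viewer media rate: 10.020 Mbps.
On the wire with 15% overhead: 11.523 Mbps.
10 Gbps = 10,000 Mbps; 10,000 / 11.523 = 867.83 → 867 viewers.

867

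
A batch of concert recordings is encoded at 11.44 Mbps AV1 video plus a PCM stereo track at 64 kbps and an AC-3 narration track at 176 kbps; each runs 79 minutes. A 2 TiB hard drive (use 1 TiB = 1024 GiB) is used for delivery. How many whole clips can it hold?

79 min = 4740 s
Audio total: 64 + 176 = 240 kbps = 0.240 Mbps.
Total bitrate: 11.680 Mbps.
Per item: 11.680 Mbps × 4740 s = 55,363 Mb = 6,920 MB.
Capacity: 2 TiB = 17,592,186 Mb; 317.76 items → 317 complete.

317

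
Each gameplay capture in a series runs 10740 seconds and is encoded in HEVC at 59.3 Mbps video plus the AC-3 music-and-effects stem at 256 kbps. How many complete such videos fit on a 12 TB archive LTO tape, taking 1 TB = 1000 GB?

Audio: 256 kbps = 0.256 Mbps.
Total bitrate: 59.556 Mbps.
Per item: 59.556 Mbps × 10740 s = 639,631 Mb = 79,954 MB.
Capacity: 12 TB = 96,000,000 Mb; 150.09 items → 150 complete.

150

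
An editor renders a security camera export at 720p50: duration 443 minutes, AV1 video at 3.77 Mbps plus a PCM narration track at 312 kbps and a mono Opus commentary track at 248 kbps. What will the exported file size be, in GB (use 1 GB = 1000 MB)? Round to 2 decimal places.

14.39 GB

443 min = 26580 s
Audio total: 312 + 248 = 560 kbps = 0.560 Mbps.
Total bitrate: 3.77 + 0.560 = 4.330 Mbps.
Stream data: 4.330 Mbps × 26580 s = 115091.4 Mb.
115,091 Mb ÷ 8 = 14,386 MB → 14.39 GB.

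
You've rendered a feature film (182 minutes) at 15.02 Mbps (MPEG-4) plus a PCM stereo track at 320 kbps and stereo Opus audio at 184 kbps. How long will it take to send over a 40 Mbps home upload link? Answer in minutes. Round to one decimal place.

182 min = 10920 s
Audio total: 320 + 184 = 504 kbps = 0.504 Mbps.
Total bitrate: 15.524 Mbps.
File: 15.524 Mbps × 10920 s = 169522.1 Mb.
At 40 Mbps: 169522.1 / 40 = 4238.1 s ≈ 70.6 minutes.

70.6 minutes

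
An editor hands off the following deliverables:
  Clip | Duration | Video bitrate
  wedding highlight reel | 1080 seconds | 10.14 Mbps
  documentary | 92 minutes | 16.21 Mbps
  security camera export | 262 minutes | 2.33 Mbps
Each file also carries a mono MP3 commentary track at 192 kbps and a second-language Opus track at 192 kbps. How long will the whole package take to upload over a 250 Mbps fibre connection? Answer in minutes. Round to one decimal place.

Audio total: 192 + 192 = 384 kbps = 0.384 Mbps.
wedding highlight reel: 10.524 Mbps × 1080 s = 11365.9 Mb
documentary: 16.594 Mbps × 5520 s = 91598.9 Mb
security camera export: 2.714 Mbps × 15720 s = 42664.1 Mb
Total: 145628.9 Mb = 18203.6 MB.
At 250 Mbps: 145628.9 / 250 = 583 s ≈ 9.71 minutes.

9.7 minutes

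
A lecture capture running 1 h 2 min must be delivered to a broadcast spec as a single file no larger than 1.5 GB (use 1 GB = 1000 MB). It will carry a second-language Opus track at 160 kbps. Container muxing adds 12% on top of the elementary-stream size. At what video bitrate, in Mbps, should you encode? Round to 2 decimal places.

2.72 Mbps

Budget: 1.5 GB = 12000.0 Mb.
Stream payload after overhead: 12000.0 / 1.12 = 10714.3 Mb.
1 h 2 min = 62 min = 3720 s
Total bitrate budget: 10714.3 Mb / 3720 s = 2.880 Mbps.
Audio: 160 kbps = 0.160 Mbps.
Video: 2.880 − 0.160 = 2.720 Mbps.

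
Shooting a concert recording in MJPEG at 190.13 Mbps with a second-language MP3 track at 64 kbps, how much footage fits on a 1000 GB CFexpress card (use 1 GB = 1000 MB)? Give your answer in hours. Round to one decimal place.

Audio: 64 kbps = 0.064 Mbps.
Total bitrate: 190.13 + 0.064 = 190.194 Mbps.
Capacity: 1000 GB = 8,000,000 Mb.
Recording time: 8,000,000 / 190.194 = 42,062 s ≈ 11.7 hours.

11.7 hours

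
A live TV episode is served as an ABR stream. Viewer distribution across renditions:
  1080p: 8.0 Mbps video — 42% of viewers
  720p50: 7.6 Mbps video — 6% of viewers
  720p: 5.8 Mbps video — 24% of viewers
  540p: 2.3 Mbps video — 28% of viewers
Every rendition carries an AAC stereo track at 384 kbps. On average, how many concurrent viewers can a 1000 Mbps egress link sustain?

160

Audio: 384 kbps = 0.384 Mbps.
Average per-viewer bitrate: 0.42×8.384 + 0.06×7.984 + 0.24×6.184 + 0.28×2.684 = 6.236 Mbps.
1000 Mbps = 1,000 Mbps; 1,000 / 6.236 = 160.36 → 160.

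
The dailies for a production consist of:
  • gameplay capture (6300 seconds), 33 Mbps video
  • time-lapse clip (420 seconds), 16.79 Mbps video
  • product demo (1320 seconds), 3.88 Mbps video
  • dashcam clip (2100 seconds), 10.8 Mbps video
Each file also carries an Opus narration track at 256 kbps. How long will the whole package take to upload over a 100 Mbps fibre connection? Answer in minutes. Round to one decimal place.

40.9 minutes

Audio: 256 kbps = 0.256 Mbps.
gameplay capture: 33.256 Mbps × 6300 s = 209512.8 Mb
time-lapse clip: 17.046 Mbps × 420 s = 7159.3 Mb
product demo: 4.136 Mbps × 1320 s = 5459.5 Mb
dashcam clip: 11.056 Mbps × 2100 s = 23217.6 Mb
Total: 245349.2 Mb = 30668.7 MB.
At 100 Mbps: 245349.2 / 100 = 2453 s ≈ 40.9 minutes.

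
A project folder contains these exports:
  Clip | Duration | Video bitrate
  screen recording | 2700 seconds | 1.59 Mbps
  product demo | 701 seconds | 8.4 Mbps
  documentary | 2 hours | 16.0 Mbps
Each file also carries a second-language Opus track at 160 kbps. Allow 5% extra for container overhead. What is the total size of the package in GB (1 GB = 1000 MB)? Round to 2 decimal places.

Audio: 160 kbps = 0.160 Mbps.
screen recording: 1.750 Mbps × 2700 s × 1.05 = 4961.2 Mb
product demo: 8.560 Mbps × 701 s × 1.05 = 6300.6 Mb
documentary: 16.160 Mbps × 7200 s × 1.05 = 122169.6 Mb
Total: 133431.4 Mb = 16678.9 MB.
= 16.68 GB.

16.68 GB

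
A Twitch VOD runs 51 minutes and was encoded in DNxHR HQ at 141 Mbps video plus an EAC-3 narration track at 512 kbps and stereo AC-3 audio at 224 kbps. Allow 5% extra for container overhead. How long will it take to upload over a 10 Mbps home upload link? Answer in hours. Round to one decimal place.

51 min = 3060 s
Audio total: 512 + 224 = 736 kbps = 0.736 Mbps.
Total bitrate: 141.736 Mbps.
File: 141.736 Mbps × 3060 s = 433712.2 Mb.
With 5% container overhead: ×1.05. → 455397.8 Mb.
At 10 Mbps: 455397.8 / 10 = 45539.8 s ≈ 12.6 hours.

12.6 hours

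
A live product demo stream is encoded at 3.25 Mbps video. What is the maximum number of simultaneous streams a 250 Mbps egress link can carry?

250 Mbps = 250.0 Mbps; 250.0 / 3.250 = 76.92 → 76 viewers.

76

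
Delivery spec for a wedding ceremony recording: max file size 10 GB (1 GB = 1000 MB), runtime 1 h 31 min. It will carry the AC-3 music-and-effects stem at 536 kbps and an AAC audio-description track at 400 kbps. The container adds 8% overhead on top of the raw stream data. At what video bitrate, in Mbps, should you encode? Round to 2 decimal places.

Budget: 10 GB = 80000.0 Mb.
Stream payload after overhead: 80000.0 / 1.08 = 74074.1 Mb.
1 h 31 min = 91 min = 5460 s
Total bitrate budget: 74074.1 Mb / 5460 s = 13.567 Mbps.
Audio total: 536 + 400 = 936 kbps = 0.936 Mbps.
Video: 13.567 − 0.936 = 12.631 Mbps.

12.63 Mbps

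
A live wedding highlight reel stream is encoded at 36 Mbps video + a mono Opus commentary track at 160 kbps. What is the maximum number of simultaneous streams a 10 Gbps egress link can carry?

276

Audio: 160 kbps = 0.160 Mbps.
Per-viewer media rate: 36.160 Mbps.
10 Gbps = 10,000 Mbps; 10,000 / 36.160 = 276.55 → 276 viewers.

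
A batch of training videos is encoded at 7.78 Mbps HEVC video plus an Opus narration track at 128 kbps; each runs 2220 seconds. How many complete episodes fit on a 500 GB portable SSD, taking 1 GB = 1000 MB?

Audio: 128 kbps = 0.128 Mbps.
Total bitrate: 7.908 Mbps.
Per item: 7.908 Mbps × 2220 s = 17,556 Mb = 2,194 MB.
Capacity: 500 GB = 4,000,000 Mb; 227.85 items → 227 complete.

227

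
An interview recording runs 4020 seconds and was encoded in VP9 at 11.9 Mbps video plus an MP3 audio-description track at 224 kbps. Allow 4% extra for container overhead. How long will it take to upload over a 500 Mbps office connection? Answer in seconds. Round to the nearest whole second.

Audio: 224 kbps = 0.224 Mbps.
Total bitrate: 12.124 Mbps.
File: 12.124 Mbps × 4020 s = 48738.5 Mb.
With 4% container overhead: ×1.04. → 50688.0 Mb.
At 500 Mbps: 50688.0 / 500 = 101.4 s ≈ 101 seconds.

101 seconds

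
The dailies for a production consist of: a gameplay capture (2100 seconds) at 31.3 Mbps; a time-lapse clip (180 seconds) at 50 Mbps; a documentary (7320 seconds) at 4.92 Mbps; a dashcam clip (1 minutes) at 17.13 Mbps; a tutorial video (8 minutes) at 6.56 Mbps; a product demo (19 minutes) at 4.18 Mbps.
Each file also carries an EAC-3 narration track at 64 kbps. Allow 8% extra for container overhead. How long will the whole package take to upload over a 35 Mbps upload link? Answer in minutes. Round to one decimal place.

61.9 minutes

Audio: 64 kbps = 0.064 Mbps.
gameplay capture: 31.364 Mbps × 2100 s × 1.08 = 71133.6 Mb
time-lapse clip: 50.064 Mbps × 180 s × 1.08 = 9732.4 Mb
documentary: 4.984 Mbps × 7320 s × 1.08 = 39401.5 Mb
dashcam clip: 17.194 Mbps × 60 s × 1.08 = 1114.2 Mb
tutorial video: 6.624 Mbps × 480 s × 1.08 = 3433.9 Mb
product demo: 4.244 Mbps × 1140 s × 1.08 = 5225.2 Mb
Total: 130040.8 Mb = 16255.1 MB.
At 35 Mbps: 130040.8 / 35 = 3715 s ≈ 61.9 minutes.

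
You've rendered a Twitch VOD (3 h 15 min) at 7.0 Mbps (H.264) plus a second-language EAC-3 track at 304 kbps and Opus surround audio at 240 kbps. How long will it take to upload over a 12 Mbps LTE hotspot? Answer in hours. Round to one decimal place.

3 h 15 min = 195 min = 11700 s
Audio total: 304 + 240 = 544 kbps = 0.544 Mbps.
Total bitrate: 7.544 Mbps.
File: 7.544 Mbps × 11700 s = 88264.8 Mb.
At 12 Mbps: 88264.8 / 12 = 7355.4 s ≈ 2.04 hours.

2.0 hours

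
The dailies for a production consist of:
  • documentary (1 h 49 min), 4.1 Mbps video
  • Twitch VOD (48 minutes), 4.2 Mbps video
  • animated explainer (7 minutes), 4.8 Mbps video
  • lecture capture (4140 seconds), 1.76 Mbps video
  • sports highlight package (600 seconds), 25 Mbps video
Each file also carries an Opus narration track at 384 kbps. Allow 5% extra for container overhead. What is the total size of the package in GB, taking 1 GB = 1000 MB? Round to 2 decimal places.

Audio: 384 kbps = 0.384 Mbps.
documentary: 4.484 Mbps × 6540 s × 1.05 = 30791.6 Mb
Twitch VOD: 4.584 Mbps × 2880 s × 1.05 = 13862.0 Mb
animated explainer: 5.184 Mbps × 420 s × 1.05 = 2286.1 Mb
lecture capture: 2.144 Mbps × 4140 s × 1.05 = 9320.0 Mb
sports highlight package: 25.384 Mbps × 600 s × 1.05 = 15991.9 Mb
Total: 72251.7 Mb = 9031.5 MB.
= 9.031 GB.

9.03 GB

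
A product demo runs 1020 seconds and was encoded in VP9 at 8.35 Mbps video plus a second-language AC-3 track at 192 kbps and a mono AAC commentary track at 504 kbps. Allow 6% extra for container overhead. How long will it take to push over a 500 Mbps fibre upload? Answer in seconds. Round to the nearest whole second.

20 seconds

Audio total: 192 + 504 = 696 kbps = 0.696 Mbps.
Total bitrate: 9.046 Mbps.
File: 9.046 Mbps × 1020 s = 9226.9 Mb.
With 6% container overhead: ×1.06. → 9780.5 Mb.
At 500 Mbps: 9780.5 / 500 = 19.6 s ≈ 19.6 seconds.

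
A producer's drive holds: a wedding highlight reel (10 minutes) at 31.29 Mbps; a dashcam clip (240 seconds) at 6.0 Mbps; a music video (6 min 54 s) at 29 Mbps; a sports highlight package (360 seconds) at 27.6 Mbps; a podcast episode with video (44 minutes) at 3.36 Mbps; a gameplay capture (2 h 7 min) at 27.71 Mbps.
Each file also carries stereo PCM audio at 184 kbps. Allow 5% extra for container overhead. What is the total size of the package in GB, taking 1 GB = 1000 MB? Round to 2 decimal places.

Audio: 184 kbps = 0.184 Mbps.
wedding highlight reel: 31.474 Mbps × 600 s × 1.05 = 19828.6 Mb
dashcam clip: 6.184 Mbps × 240 s × 1.05 = 1558.4 Mb
music video: 29.184 Mbps × 414 s × 1.05 = 12686.3 Mb
sports highlight package: 27.784 Mbps × 360 s × 1.05 = 10502.4 Mb
podcast episode with video: 3.544 Mbps × 2640 s × 1.05 = 9824.0 Mb
gameplay capture: 27.894 Mbps × 7620 s × 1.05 = 223179.9 Mb
Total: 277579.5 Mb = 34697.4 MB.
= 34.70 GB.

34.70 GB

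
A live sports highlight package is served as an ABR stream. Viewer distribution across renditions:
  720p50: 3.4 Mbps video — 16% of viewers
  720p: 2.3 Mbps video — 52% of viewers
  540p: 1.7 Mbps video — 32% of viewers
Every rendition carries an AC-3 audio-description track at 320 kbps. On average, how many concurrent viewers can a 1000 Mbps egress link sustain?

Audio: 320 kbps = 0.320 Mbps.
Average per-viewer bitrate: 0.16×3.720 + 0.52×2.620 + 0.32×2.020 = 2.604 Mbps.
1000 Mbps = 1,000 Mbps; 1,000 / 2.604 = 384.02 → 384.

384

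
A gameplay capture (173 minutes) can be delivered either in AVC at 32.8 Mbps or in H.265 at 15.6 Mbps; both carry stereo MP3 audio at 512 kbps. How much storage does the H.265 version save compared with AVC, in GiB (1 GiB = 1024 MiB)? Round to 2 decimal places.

173 min = 10380 s
Audio: 512 kbps = 0.512 Mbps.
AVC: 33.312 Mbps × 10380 s = 345778.6 Mb = 40.254 GiB.
H.265: 16.112 Mbps × 10380 s = 167242.6 Mb = 19.470 GiB.
Saving: 40.254 − 19.470 = 20.784 GiB.

20.78 GiB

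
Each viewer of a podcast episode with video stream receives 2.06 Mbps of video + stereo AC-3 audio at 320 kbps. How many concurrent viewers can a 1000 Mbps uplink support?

Audio: 320 kbps = 0.320 Mbps.
Per-viewer media rate: 2.380 Mbps.
1000 Mbps = 1,000 Mbps; 1,000 / 2.380 = 420.17 → 420 viewers.

420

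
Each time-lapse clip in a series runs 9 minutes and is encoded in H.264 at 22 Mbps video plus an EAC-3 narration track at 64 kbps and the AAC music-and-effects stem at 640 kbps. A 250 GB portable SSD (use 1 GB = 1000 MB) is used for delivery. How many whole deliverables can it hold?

163

9 min = 540 s
Audio total: 64 + 640 = 704 kbps = 0.704 Mbps.
Total bitrate: 22.704 Mbps.
Per item: 22.704 Mbps × 540 s = 12,260 Mb = 1,533 MB.
Capacity: 250 GB = 2,000,000 Mb; 163.13 items → 163 complete.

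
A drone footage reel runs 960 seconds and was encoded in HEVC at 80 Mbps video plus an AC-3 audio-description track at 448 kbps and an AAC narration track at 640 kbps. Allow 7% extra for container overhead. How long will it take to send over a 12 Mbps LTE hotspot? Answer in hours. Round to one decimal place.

1.9 hours

Audio total: 448 + 640 = 1088 kbps = 1.088 Mbps.
Total bitrate: 81.088 Mbps.
File: 81.088 Mbps × 960 s = 77844.5 Mb.
With 7% container overhead: ×1.07. → 83293.6 Mb.
At 12 Mbps: 83293.6 / 12 = 6941.1 s ≈ 1.93 hours.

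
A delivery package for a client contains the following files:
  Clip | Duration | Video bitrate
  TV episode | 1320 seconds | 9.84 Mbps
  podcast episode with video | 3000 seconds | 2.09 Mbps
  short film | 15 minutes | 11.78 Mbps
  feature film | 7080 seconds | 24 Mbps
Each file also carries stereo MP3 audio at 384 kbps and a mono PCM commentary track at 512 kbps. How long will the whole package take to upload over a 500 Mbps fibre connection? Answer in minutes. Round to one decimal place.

Audio total: 384 + 512 = 896 kbps = 0.896 Mbps.
TV episode: 10.736 Mbps × 1320 s = 14171.5 Mb
podcast episode with video: 2.986 Mbps × 3000 s = 8958.0 Mb
short film: 12.676 Mbps × 900 s = 11408.4 Mb
feature film: 24.896 Mbps × 7080 s = 176263.7 Mb
Total: 210801.6 Mb = 26350.2 MB.
At 500 Mbps: 210801.6 / 500 = 422 s ≈ 7.03 minutes.

7.0 minutes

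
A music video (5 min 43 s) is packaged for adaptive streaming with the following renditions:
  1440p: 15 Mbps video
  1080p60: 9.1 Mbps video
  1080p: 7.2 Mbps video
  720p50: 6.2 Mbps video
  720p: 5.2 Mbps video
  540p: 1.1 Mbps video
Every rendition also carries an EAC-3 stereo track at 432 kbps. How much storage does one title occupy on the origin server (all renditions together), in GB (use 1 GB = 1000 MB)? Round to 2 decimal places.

1.99 GB

5 min 43 s = 343 s
Audio: 432 kbps = 0.432 Mbps.
Sum of rendition bitrates: (15+0.432) + (9.1+0.432) + (7.2+0.432) + (6.2+0.432) + (5.2+0.432) + (1.1+0.432) = 46.392 Mbps.
× 343 s = 15,912 Mb = 1,989 MB = 1.989 GB.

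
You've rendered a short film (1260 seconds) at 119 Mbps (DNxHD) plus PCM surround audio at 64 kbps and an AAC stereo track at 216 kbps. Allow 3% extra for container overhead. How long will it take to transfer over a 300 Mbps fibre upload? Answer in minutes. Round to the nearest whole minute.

9 minutes

Audio total: 64 + 216 = 280 kbps = 0.280 Mbps.
Total bitrate: 119.280 Mbps.
File: 119.280 Mbps × 1260 s = 150292.8 Mb.
With 3% container overhead: ×1.03. → 154801.6 Mb.
At 300 Mbps: 154801.6 / 300 = 516.0 s ≈ 8.6 minutes.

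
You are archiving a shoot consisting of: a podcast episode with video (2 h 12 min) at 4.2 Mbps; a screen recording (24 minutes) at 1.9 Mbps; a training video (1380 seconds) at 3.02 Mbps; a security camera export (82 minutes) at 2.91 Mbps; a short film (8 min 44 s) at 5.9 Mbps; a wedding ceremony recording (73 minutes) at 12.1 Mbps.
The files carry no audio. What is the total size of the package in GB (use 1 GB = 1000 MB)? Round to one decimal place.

13.8 GB

podcast episode with video: 4.200 Mbps × 7920 s = 33264.0 Mb
screen recording: 1.900 Mbps × 1440 s = 2736.0 Mb
training video: 3.020 Mbps × 1380 s = 4167.6 Mb
security camera export: 2.910 Mbps × 4920 s = 14317.2 Mb
short film: 5.900 Mbps × 524 s = 3091.6 Mb
wedding ceremony recording: 12.100 Mbps × 4380 s = 52998.0 Mb
Total: 110574.4 Mb = 13821.8 MB.
= 13.82 GB.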